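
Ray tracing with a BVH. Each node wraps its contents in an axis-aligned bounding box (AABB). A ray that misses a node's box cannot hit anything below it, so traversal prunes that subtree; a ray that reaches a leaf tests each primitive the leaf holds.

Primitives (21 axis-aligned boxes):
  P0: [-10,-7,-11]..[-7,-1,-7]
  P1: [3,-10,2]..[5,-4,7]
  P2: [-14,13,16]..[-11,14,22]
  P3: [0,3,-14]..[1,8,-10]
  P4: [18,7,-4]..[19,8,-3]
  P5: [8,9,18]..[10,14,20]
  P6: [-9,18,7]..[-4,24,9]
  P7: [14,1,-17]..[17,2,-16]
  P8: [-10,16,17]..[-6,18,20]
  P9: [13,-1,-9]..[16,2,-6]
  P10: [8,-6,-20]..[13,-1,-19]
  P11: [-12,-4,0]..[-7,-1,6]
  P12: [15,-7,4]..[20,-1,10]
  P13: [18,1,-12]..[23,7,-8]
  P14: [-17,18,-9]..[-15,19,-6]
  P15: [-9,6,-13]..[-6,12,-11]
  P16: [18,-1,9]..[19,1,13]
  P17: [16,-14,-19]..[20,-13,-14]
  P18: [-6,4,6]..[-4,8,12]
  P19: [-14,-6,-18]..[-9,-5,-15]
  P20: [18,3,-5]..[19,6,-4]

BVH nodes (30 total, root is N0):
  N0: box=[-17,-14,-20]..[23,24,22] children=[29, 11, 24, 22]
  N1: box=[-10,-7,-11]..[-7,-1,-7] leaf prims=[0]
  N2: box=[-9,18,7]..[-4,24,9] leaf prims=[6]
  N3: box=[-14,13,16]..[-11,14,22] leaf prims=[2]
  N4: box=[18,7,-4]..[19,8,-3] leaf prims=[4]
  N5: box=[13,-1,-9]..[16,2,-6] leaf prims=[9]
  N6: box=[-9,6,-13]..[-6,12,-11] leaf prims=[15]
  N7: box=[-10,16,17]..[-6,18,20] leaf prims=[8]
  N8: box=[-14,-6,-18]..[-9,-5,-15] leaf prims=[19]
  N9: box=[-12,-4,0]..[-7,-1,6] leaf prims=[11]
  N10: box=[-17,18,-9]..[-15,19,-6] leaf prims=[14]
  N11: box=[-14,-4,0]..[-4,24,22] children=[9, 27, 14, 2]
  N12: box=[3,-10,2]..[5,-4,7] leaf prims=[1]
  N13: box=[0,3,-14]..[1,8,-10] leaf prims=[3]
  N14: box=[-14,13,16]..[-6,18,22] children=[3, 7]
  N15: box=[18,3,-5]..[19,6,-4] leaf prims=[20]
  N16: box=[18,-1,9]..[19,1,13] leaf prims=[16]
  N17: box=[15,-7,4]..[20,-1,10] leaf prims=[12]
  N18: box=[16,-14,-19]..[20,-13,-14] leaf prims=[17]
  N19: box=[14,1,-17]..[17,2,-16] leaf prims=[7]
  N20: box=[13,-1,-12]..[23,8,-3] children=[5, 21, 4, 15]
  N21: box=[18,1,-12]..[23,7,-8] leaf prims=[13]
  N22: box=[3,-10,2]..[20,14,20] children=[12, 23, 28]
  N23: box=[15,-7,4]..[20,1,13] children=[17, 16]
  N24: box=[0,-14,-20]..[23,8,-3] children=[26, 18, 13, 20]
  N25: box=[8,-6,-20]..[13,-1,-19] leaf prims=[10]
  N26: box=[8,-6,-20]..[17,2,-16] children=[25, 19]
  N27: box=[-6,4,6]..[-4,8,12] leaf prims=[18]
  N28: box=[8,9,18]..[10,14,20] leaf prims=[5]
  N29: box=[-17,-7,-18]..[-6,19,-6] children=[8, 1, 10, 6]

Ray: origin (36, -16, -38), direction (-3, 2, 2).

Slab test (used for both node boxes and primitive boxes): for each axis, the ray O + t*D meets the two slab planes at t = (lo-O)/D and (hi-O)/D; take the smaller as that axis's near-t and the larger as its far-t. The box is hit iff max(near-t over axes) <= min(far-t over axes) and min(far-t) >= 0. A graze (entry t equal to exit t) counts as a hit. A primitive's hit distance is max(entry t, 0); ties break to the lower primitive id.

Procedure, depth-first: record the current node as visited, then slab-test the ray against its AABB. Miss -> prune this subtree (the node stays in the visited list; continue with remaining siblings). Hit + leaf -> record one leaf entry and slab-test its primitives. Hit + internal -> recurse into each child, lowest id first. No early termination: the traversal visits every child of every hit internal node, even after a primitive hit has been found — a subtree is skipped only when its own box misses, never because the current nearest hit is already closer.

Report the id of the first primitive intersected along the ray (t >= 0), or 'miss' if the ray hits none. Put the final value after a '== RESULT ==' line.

Trace the traversal:
N0 x:[13/3,53/3] y:[1,20] z:[9,30] -> hit [9,53/3], descend [11, 22, 24, 29]
  N11 x:[40/3,50/3] y:[6,20] z:[19,30] -> miss, prune
  N22 x:[16/3,11] y:[3,15] z:[20,29] -> miss, prune
  N24 x:[13/3,12] y:[1,12] z:[9,35/2] -> hit [9,12], descend [13, 18, 20, 26]
    N13 x:[35/3,12] y:[19/2,12] z:[12,14] -> hit [12,12] leaf, test {P3@t=12}
    N18 x:[16/3,20/3] y:[1,3/2] z:[19/2,12] -> miss, prune
    N20 x:[13/3,23/3] y:[15/2,12] z:[13,35/2] -> miss, prune
    N26 x:[19/3,28/3] y:[5,9] z:[9,11] -> hit [9,9], descend [19, 25]
      N19 x:[19/3,22/3] y:[17/2,9] z:[21/2,11] -> miss, prune
      N25 x:[23/3,28/3] y:[5,15/2] z:[9,19/2] -> miss, prune
  N29 x:[14,53/3] y:[9/2,35/2] z:[10,16] -> hit [14,16], descend [1, 6, 8, 10]
    N1 x:[43/3,46/3] y:[9/2,15/2] z:[27/2,31/2] -> miss, prune
    N6 x:[14,15] y:[11,14] z:[25/2,27/2] -> miss, prune
    N8 x:[15,50/3] y:[5,11/2] z:[10,23/2] -> miss, prune
    N10 x:[17,53/3] y:[17,35/2] z:[29/2,16] -> miss, prune

order=[0, 11, 22, 24, 13, 18, 20, 26, 19, 25, 29, 1, 6, 8, 10]  |boxes|=15  |leaves|=1  hit=P3

== RESULT ==
3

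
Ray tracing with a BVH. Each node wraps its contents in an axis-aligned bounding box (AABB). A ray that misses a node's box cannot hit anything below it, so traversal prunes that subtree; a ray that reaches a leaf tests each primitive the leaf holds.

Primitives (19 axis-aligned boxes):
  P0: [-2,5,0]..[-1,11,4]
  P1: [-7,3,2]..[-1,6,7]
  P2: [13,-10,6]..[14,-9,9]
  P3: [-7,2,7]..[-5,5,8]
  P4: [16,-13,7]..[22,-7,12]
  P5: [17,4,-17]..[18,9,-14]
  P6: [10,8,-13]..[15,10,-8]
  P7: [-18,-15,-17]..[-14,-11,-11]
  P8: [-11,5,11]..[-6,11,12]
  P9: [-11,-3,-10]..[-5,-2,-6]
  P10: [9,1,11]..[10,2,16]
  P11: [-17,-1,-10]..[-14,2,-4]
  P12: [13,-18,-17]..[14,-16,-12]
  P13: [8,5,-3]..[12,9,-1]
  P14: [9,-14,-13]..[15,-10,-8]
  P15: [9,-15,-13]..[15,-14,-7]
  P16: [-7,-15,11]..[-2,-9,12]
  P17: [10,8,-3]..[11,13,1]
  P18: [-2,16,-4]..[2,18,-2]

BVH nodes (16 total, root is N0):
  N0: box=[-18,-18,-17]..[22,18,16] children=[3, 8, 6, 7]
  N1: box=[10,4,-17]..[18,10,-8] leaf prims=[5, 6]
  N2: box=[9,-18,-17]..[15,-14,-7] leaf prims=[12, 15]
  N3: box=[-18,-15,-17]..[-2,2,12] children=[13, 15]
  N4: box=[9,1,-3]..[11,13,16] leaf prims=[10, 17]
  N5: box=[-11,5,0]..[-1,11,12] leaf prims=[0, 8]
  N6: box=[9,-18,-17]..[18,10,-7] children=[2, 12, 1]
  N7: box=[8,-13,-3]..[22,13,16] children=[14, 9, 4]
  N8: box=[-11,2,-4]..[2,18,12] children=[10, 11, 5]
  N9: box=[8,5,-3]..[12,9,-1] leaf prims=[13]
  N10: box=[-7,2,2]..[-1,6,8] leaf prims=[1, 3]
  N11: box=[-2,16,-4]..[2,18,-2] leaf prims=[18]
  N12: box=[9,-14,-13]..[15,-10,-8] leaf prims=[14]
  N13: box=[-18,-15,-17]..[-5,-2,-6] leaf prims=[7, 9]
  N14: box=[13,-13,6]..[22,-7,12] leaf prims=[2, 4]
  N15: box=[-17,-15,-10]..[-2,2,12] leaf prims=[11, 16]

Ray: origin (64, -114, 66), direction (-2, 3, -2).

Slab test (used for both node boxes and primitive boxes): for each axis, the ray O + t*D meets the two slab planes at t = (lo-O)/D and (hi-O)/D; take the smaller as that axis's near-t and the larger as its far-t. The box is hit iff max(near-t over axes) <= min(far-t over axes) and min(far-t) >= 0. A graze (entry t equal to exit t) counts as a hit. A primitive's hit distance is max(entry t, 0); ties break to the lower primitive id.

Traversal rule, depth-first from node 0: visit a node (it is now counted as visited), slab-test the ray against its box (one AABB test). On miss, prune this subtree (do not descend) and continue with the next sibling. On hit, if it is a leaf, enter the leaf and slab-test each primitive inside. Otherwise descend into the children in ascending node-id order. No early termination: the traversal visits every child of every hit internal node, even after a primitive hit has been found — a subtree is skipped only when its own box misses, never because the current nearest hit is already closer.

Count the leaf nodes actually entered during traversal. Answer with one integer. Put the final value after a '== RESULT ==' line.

Traverse from the root:
N0 x:[21,41] y:[32,44] z:[25,83/2] -> hit [32,41], descend [3, 6, 7, 8]
  N3 x:[33,41] y:[33,116/3] z:[27,83/2] -> hit [33,116/3], descend [13, 15]
    N13 x:[69/2,41] y:[33,112/3] z:[36,83/2] -> hit [36,112/3] leaf, test {P7(miss), P9@t=37}
    N15 x:[33,81/2] y:[33,116/3] z:[27,38] -> hit [33,38] leaf, test {P11(miss), P16(miss)}
  N6 x:[23,55/2] y:[32,124/3] z:[73/2,83/2] -> miss, prune
  N7 x:[21,28] y:[101/3,127/3] z:[25,69/2] -> miss, prune
  N8 x:[31,75/2] y:[116/3,44] z:[27,35] -> miss, prune

Visited [0, 3, 13, 15, 6, 7, 8]. Tests: 7 box, 2 leaf. Nearest: P9.

== RESULT ==
2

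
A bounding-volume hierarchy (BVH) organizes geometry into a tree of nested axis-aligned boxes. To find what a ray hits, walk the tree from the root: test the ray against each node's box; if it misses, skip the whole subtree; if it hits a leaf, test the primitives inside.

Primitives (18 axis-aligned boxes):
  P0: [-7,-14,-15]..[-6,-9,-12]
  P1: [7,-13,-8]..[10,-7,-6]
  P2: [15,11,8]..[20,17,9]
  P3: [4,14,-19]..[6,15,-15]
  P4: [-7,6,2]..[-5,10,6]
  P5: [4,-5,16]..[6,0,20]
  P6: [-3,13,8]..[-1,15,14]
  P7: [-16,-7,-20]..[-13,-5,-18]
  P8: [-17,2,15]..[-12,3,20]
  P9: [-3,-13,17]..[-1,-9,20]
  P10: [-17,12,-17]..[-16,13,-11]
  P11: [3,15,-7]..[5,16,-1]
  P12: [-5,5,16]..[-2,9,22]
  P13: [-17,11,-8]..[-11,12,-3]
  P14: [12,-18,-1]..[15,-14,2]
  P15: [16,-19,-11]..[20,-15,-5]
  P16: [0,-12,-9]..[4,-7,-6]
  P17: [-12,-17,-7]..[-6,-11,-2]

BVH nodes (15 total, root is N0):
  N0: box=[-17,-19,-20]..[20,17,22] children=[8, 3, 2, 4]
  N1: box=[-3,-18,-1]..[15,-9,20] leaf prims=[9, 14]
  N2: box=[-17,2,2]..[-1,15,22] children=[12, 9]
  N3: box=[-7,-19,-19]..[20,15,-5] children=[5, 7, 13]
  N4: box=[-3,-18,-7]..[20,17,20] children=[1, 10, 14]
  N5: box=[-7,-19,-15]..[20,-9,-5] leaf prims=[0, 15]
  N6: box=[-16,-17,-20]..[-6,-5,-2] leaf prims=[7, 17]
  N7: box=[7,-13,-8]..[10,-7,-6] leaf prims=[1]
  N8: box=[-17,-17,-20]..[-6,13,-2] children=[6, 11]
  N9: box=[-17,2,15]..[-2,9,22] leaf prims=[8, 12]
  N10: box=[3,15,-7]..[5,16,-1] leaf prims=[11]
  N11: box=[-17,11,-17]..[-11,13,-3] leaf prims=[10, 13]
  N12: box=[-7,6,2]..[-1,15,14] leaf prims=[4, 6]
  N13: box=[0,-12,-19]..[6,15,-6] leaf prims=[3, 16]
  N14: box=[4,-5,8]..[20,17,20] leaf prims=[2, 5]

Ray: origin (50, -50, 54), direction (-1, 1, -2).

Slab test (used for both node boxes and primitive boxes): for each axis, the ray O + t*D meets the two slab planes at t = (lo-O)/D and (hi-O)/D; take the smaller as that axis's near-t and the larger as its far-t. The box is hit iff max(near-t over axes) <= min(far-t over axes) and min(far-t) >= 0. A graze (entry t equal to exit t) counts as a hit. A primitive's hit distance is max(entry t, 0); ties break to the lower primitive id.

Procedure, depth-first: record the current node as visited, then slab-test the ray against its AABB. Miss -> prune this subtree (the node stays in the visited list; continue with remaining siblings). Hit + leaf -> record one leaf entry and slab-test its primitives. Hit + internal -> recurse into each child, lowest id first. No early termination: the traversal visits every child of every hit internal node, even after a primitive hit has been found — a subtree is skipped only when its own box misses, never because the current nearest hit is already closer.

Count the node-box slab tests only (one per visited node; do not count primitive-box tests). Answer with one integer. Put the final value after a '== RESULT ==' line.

Walk:
N0 x:[30,67] y:[31,67] z:[16,37] -> hit [31,37], descend [2, 3, 4, 8]
  N2 x:[51,67] y:[52,65] z:[16,26] -> miss, prune
  N3 x:[30,57] y:[31,65] z:[59/2,73/2] -> hit [31,73/2], descend [5, 7, 13]
    N5 x:[30,57] y:[31,41] z:[59/2,69/2] -> hit [31,69/2] leaf, test {P0(miss), P15@t=31}
    N7 x:[40,43] y:[37,43] z:[30,31] -> miss, prune
    N13 x:[44,50] y:[38,65] z:[30,73/2] -> miss, prune
  N4 x:[30,53] y:[32,67] z:[17,61/2] -> miss, prune
  N8 x:[56,67] y:[33,63] z:[28,37] -> miss, prune

8 AABB tests over nodes [0, 2, 3, 5, 7, 13, 4, 8]; 1 leaf entered; closest P15.

== RESULT ==
8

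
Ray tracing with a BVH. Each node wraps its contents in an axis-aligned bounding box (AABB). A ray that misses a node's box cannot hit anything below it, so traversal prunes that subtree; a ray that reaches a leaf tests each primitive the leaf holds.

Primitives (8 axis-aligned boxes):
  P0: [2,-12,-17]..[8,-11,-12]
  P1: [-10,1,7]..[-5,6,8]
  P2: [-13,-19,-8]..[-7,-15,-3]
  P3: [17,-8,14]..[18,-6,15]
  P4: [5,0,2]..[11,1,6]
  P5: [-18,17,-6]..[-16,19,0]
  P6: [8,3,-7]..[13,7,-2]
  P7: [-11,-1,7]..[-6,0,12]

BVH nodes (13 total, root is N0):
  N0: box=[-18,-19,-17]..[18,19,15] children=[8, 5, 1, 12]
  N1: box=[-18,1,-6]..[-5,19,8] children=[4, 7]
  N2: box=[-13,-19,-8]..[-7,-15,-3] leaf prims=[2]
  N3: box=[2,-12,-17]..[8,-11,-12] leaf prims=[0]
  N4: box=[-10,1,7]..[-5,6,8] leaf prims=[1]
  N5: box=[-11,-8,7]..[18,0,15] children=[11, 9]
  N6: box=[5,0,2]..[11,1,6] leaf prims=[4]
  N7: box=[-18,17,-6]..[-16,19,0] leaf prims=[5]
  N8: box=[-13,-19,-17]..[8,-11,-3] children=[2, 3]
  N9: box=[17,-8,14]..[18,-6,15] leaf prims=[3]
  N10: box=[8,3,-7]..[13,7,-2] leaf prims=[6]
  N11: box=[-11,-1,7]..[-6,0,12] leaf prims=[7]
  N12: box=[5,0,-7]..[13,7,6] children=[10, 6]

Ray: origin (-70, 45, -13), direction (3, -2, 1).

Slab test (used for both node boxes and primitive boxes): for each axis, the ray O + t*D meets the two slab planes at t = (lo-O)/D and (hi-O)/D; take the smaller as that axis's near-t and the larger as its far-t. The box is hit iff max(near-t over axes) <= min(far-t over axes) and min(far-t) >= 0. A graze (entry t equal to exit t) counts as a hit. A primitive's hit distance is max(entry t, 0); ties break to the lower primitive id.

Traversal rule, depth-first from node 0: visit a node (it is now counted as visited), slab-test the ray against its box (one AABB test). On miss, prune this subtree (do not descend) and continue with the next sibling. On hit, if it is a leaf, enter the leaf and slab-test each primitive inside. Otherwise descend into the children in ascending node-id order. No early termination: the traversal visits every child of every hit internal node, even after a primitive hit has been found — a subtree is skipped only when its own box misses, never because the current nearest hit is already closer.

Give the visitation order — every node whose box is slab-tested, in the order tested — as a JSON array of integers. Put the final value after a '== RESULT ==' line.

Traverse from the root:
N0 x:[52/3,88/3] y:[13,32] z:[-4,28] -> hit [52/3,28], descend [1, 5, 8, 12]
  N1 x:[52/3,65/3] y:[13,22] z:[7,21] -> hit [52/3,21], descend [4, 7]
    N4 x:[20,65/3] y:[39/2,22] z:[20,21] -> hit [20,21] leaf, test {P1@t=20}
    N7 x:[52/3,18] y:[13,14] z:[7,13] -> miss, prune
  N5 x:[59/3,88/3] y:[45/2,53/2] z:[20,28] -> hit [45/2,53/2], descend [9, 11]
    N9 x:[29,88/3] y:[51/2,53/2] z:[27,28] -> miss, prune
    N11 x:[59/3,64/3] y:[45/2,23] z:[20,25] -> miss, prune
  N8 x:[19,26] y:[28,32] z:[-4,10] -> miss, prune
  N12 x:[25,83/3] y:[19,45/2] z:[6,19] -> miss, prune

order=[0, 1, 4, 7, 5, 9, 11, 8, 12]  |boxes|=9  |leaves|=1  hit=P1

== RESULT ==
[0, 1, 4, 7, 5, 9, 11, 8, 12]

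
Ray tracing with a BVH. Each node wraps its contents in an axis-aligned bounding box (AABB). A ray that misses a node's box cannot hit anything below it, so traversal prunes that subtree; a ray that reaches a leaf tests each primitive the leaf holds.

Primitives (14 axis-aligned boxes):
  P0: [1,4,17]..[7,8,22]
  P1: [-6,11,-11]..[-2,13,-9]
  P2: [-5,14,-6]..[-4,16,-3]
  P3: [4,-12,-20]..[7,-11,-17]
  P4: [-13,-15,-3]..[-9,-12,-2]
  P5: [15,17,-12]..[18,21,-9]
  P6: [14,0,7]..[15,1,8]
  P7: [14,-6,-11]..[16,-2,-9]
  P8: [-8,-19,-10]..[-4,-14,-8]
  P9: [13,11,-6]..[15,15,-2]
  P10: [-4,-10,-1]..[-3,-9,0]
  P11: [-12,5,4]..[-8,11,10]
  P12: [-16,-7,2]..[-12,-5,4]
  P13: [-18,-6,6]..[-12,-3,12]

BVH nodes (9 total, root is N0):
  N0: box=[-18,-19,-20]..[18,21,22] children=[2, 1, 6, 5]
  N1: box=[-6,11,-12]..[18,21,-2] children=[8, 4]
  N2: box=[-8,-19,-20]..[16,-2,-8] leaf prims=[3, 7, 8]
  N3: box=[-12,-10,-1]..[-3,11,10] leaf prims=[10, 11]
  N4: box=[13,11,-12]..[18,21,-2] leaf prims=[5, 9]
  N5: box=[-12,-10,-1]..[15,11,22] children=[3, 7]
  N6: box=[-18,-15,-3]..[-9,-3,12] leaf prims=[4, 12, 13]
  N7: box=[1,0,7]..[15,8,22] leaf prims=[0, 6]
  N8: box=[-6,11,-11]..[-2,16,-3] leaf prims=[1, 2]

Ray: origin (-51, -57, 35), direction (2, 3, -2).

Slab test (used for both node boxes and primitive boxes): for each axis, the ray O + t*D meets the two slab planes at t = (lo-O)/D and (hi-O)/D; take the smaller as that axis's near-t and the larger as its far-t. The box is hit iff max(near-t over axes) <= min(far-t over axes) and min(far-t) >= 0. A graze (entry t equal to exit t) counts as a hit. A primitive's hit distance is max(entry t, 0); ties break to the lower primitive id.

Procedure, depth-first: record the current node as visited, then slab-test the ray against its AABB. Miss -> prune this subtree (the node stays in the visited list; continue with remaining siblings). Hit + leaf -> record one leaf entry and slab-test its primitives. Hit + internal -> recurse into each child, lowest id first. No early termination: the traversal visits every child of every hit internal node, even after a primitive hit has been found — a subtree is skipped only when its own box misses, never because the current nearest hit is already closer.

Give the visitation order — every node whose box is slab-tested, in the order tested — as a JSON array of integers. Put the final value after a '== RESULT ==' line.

Traverse from the root:
N0 x:[33/2,69/2] y:[38/3,26] z:[13/2,55/2] -> hit [33/2,26], descend [1, 2, 5, 6]
  N1 x:[45/2,69/2] y:[68/3,26] z:[37/2,47/2] -> hit [68/3,47/2], descend [4, 8]
    N4 x:[32,69/2] y:[68/3,26] z:[37/2,47/2] -> miss, prune
    N8 x:[45/2,49/2] y:[68/3,73/3] z:[19,23] -> hit [68/3,23] leaf, test {P1@t=68/3, P2(miss)}
  N2 x:[43/2,67/2] y:[38/3,55/3] z:[43/2,55/2] -> miss, prune
  N5 x:[39/2,33] y:[47/3,68/3] z:[13/2,18] -> miss, prune
  N6 x:[33/2,21] y:[14,18] z:[23/2,19] -> hit [33/2,18] leaf, test {P4(miss), P12(miss), P13(miss)}

7 AABB tests over nodes [0, 1, 4, 8, 2, 5, 6]; 2 leaves entered; closest P1.

== RESULT ==
[0, 1, 4, 8, 2, 5, 6]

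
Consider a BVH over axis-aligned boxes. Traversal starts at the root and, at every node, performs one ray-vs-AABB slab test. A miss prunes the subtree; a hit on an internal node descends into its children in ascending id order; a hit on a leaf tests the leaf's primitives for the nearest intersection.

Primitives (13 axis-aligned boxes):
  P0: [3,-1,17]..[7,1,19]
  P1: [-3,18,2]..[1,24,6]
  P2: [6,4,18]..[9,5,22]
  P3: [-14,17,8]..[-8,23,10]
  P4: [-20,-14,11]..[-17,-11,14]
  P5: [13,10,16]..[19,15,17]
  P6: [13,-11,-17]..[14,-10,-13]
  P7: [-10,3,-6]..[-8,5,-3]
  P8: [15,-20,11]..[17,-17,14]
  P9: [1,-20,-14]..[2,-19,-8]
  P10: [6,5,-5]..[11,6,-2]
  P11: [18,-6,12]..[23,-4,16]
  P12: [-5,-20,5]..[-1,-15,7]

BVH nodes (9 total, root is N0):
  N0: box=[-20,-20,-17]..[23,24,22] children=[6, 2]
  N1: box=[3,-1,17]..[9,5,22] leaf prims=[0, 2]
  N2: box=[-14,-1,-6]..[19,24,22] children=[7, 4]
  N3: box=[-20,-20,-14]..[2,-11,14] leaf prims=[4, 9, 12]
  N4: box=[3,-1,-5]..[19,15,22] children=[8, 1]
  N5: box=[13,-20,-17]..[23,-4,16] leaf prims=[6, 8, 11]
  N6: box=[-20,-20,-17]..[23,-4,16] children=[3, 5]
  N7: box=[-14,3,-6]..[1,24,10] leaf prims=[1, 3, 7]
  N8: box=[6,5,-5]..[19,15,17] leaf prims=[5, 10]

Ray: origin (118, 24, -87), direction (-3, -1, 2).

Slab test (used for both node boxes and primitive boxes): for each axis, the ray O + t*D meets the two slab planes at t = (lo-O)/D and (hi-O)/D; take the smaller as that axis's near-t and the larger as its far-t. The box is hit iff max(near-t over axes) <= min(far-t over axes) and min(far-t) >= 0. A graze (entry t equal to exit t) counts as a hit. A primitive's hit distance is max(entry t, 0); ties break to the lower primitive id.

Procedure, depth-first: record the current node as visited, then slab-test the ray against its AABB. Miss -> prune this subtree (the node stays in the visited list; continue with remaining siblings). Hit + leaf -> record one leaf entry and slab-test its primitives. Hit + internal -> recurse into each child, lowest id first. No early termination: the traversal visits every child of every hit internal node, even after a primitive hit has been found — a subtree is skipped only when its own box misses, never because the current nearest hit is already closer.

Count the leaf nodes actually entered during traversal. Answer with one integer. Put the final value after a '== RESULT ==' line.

Traverse from the root:
N0 x:[95/3,46] y:[0,44] z:[35,109/2] -> hit [35,44], descend [2, 6]
  N2 x:[33,44] y:[0,25] z:[81/2,109/2] -> miss, prune
  N6 x:[95/3,46] y:[28,44] z:[35,103/2] -> hit [35,44], descend [3, 5]
    N3 x:[116/3,46] y:[35,44] z:[73/2,101/2] -> hit [116/3,44] leaf, test {P4(miss), P9(miss), P12(miss)}
    N5 x:[95/3,35] y:[28,44] z:[35,103/2] -> hit [35,35] leaf, test {P6@t=35, P8(miss), P11(miss)}

Visited [0, 2, 6, 3, 5]. Tests: 5 box, 2 leaf. Nearest: P6.

== RESULT ==
2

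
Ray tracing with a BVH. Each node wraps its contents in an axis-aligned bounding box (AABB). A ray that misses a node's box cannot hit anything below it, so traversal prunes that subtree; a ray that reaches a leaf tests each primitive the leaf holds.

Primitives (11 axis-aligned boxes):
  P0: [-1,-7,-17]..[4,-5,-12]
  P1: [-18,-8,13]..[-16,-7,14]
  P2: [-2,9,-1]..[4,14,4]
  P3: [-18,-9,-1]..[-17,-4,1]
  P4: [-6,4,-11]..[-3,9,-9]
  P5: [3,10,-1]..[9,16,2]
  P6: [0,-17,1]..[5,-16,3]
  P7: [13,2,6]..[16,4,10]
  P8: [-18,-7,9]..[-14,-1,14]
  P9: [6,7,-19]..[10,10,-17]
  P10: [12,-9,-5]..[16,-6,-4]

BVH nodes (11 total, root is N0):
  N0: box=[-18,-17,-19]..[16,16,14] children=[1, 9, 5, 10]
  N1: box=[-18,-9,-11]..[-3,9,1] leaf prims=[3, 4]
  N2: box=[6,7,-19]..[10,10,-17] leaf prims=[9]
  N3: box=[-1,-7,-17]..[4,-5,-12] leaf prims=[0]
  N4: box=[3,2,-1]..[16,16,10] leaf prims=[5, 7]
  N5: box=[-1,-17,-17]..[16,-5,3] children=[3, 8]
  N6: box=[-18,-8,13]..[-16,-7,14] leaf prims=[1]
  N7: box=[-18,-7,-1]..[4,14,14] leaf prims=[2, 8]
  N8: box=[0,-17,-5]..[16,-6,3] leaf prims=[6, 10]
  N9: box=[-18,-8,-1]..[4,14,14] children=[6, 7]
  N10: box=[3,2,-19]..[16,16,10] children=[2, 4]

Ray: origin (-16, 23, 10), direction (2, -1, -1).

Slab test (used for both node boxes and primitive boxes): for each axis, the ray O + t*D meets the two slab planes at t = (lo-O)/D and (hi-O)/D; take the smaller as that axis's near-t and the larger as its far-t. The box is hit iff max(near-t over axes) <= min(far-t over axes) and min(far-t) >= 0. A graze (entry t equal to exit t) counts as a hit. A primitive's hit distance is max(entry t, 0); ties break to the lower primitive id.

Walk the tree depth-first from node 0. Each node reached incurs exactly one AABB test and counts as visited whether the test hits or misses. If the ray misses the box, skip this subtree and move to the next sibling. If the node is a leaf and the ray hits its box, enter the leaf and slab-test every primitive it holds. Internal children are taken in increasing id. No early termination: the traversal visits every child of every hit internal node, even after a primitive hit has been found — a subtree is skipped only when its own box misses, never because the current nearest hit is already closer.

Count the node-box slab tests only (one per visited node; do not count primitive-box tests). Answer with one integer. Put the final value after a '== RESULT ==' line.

Traverse from the root:
N0 x:[-1,16] y:[7,40] z:[-4,29] -> hit [7,16], descend [1, 5, 9, 10]
  N1 x:[-1,13/2] y:[14,32] z:[9,21] -> miss, prune
  N5 x:[15/2,16] y:[28,40] z:[7,27] -> miss, prune
  N9 x:[-1,10] y:[9,31] z:[-4,11] -> hit [9,10], descend [6, 7]
    N6 x:[-1,0] y:[30,31] z:[-4,-3] -> miss, prune
    N7 x:[-1,10] y:[9,30] z:[-4,11] -> hit [9,10] leaf, test {P2@t=9, P8(miss)}
  N10 x:[19/2,16] y:[7,21] z:[0,29] -> hit [19/2,16], descend [2, 4]
    N2 x:[11,13] y:[13,16] z:[27,29] -> miss, prune
    N4 x:[19/2,16] y:[7,21] z:[0,11] -> hit [19/2,11] leaf, test {P5@t=19/2, P7(miss)}

Visited [0, 1, 5, 9, 6, 7, 10, 2, 4]. Tests: 9 box, 2 leaf. Nearest: P2.

== RESULT ==
9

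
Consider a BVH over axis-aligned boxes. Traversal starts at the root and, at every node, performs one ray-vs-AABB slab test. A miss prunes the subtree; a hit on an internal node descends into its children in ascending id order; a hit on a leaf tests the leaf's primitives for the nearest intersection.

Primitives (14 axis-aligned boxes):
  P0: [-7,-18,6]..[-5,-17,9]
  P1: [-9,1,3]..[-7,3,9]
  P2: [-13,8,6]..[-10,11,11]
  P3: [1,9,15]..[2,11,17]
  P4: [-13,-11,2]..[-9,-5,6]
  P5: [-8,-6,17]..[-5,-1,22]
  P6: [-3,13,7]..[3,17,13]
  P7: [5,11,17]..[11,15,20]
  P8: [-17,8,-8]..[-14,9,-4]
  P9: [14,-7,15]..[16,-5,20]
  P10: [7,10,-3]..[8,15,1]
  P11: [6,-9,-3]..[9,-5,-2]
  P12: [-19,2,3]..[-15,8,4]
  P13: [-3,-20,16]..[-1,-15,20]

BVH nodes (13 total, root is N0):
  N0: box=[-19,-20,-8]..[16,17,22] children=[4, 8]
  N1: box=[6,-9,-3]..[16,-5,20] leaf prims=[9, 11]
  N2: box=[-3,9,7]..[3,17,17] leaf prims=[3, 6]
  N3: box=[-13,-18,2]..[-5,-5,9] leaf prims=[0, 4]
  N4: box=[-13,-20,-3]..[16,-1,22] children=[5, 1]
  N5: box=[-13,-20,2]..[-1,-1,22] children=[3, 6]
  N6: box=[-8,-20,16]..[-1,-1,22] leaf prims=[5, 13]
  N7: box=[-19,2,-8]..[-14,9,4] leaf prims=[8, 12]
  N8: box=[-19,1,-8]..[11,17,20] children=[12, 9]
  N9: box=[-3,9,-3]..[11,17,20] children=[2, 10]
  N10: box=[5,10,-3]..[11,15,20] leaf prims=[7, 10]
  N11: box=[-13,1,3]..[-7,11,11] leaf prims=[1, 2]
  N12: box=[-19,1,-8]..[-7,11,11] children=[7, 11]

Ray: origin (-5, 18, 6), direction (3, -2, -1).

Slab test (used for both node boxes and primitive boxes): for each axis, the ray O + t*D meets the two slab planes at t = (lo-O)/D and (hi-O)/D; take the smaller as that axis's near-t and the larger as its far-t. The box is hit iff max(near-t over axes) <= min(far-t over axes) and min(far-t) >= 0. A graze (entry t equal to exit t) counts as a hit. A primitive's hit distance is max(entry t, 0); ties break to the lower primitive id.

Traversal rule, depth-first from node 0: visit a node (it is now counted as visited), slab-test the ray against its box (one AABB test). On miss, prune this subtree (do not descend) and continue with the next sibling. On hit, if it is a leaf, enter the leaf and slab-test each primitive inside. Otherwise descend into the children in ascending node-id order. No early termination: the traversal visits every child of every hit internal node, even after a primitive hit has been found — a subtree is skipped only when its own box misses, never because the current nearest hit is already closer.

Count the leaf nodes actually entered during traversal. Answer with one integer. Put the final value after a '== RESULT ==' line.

Walk:
N0 x:[-14/3,7] y:[1/2,19] z:[-16,14] -> hit [1/2,7], descend [4, 8]
  N4 x:[-8/3,7] y:[19/2,19] z:[-16,9] -> miss, prune
  N8 x:[-14/3,16/3] y:[1/2,17/2] z:[-14,14] -> hit [1/2,16/3], descend [9, 12]
    N9 x:[2/3,16/3] y:[1/2,9/2] z:[-14,9] -> hit [2/3,9/2], descend [2, 10]
      N2 x:[2/3,8/3] y:[1/2,9/2] z:[-11,-1] -> miss, prune
      N10 x:[10/3,16/3] y:[3/2,4] z:[-14,9] -> hit [10/3,4] leaf, test {P7(miss), P10(miss)}
    N12 x:[-14/3,-2/3] y:[7/2,17/2] z:[-5,14] -> miss, prune

7 AABB tests over nodes [0, 4, 8, 9, 2, 10, 12]; 1 leaf entered; closest miss.

== RESULT ==
1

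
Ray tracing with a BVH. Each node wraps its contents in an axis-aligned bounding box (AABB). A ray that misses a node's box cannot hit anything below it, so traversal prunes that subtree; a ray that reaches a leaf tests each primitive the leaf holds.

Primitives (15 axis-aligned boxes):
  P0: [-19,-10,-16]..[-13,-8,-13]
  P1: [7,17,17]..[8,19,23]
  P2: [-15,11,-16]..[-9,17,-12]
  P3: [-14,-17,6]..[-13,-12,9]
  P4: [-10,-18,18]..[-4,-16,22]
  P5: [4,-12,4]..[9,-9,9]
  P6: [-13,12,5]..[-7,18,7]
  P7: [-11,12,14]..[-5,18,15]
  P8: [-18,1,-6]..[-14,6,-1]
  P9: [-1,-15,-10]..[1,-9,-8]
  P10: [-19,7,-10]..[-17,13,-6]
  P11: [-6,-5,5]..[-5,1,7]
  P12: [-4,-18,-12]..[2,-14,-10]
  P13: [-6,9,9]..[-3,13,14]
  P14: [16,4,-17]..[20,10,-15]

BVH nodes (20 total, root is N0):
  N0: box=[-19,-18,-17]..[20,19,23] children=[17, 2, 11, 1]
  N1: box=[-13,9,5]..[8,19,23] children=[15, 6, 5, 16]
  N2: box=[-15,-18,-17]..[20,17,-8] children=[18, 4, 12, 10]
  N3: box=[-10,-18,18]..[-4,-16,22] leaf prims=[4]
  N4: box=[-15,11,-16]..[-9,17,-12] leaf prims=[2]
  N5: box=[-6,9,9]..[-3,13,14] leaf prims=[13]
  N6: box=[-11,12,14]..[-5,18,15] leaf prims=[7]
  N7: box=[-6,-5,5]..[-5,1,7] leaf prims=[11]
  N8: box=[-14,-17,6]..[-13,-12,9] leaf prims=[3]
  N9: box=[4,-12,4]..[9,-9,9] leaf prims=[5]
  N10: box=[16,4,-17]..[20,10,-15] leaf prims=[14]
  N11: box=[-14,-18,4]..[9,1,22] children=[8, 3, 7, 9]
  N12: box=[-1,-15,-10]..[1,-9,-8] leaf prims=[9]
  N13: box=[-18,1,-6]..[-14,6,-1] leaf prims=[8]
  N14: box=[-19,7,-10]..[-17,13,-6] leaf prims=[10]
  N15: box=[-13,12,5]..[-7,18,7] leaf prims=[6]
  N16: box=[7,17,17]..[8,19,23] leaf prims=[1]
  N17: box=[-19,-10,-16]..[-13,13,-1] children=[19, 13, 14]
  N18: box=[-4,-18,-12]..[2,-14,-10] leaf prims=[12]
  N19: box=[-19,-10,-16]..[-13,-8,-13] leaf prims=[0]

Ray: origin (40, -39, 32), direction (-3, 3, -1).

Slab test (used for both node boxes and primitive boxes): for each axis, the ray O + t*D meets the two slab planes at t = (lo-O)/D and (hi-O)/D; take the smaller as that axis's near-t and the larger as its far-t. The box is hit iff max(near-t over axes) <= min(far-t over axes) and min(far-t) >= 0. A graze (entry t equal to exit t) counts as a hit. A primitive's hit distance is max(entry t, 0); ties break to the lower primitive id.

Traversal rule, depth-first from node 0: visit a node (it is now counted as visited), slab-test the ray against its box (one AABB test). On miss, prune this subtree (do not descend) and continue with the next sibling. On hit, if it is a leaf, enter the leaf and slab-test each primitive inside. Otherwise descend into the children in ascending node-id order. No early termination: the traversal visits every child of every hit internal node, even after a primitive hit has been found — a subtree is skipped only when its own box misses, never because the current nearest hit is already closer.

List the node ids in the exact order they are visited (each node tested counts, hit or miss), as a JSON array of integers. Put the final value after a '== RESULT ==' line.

Trace the traversal:
N0 x:[20/3,59/3] y:[7,58/3] z:[9,49] -> hit [9,58/3], descend [1, 2, 11, 17]
  N1 x:[32/3,53/3] y:[16,58/3] z:[9,27] -> hit [16,53/3], descend [5, 6, 15, 16]
    N5 x:[43/3,46/3] y:[16,52/3] z:[18,23] -> miss, prune
    N6 x:[15,17] y:[17,19] z:[17,18] -> hit [17,17] leaf, test {P7@t=17}
    N15 x:[47/3,53/3] y:[17,19] z:[25,27] -> miss, prune
    N16 x:[32/3,11] y:[56/3,58/3] z:[9,15] -> miss, prune
  N2 x:[20/3,55/3] y:[7,56/3] z:[40,49] -> miss, prune
  N11 x:[31/3,18] y:[7,40/3] z:[10,28] -> hit [31/3,40/3], descend [3, 7, 8, 9]
    N3 x:[44/3,50/3] y:[7,23/3] z:[10,14] -> miss, prune
    N7 x:[15,46/3] y:[34/3,40/3] z:[25,27] -> miss, prune
    N8 x:[53/3,18] y:[22/3,9] z:[23,26] -> miss, prune
    N9 x:[31/3,12] y:[9,10] z:[23,28] -> miss, prune
  N17 x:[53/3,59/3] y:[29/3,52/3] z:[33,48] -> miss, prune

order=[0, 1, 5, 6, 15, 16, 2, 11, 3, 7, 8, 9, 17]  |boxes|=13  |leaves|=1  hit=P7

== RESULT ==
[0, 1, 5, 6, 15, 16, 2, 11, 3, 7, 8, 9, 17]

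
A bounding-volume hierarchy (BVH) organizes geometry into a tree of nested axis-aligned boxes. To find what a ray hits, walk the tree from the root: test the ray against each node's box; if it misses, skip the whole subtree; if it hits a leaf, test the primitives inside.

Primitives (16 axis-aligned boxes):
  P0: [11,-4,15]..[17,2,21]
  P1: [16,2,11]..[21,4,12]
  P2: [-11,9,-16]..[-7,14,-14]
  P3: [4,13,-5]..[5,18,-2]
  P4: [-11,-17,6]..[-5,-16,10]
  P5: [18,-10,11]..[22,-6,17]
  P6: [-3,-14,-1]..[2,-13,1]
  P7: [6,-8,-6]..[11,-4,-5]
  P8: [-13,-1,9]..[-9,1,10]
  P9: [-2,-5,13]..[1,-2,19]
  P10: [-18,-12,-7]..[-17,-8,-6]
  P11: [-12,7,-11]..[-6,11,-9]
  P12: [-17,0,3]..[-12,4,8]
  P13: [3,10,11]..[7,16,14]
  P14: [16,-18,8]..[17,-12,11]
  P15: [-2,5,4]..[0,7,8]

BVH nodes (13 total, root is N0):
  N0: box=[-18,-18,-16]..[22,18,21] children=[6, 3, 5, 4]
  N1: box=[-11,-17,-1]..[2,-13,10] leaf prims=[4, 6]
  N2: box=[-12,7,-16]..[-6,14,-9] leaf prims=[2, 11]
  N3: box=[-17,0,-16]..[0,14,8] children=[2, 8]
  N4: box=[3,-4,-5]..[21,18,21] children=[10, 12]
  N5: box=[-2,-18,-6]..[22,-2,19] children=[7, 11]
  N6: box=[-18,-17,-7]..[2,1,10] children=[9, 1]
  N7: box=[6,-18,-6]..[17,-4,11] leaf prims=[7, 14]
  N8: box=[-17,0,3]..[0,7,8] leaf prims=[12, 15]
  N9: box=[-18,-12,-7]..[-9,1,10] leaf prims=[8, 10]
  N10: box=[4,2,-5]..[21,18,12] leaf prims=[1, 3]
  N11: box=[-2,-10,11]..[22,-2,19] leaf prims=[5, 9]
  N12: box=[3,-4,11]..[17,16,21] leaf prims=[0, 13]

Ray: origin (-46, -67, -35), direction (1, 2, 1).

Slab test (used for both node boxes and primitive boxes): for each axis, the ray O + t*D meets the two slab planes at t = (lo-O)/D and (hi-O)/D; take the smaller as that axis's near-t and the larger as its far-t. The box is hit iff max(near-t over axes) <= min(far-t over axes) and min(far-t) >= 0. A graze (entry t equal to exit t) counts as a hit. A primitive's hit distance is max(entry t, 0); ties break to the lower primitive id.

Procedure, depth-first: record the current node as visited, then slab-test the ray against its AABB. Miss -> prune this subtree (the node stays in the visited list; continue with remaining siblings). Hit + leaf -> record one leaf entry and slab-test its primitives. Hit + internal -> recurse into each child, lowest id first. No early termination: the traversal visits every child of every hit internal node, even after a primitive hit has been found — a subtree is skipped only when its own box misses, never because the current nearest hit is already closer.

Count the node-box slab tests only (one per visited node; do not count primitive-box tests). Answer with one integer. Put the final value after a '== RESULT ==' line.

Traverse from the root:
N0 x:[28,68] y:[49/2,85/2] z:[19,56] -> hit [28,85/2], descend [3, 4, 5, 6]
  N3 x:[29,46] y:[67/2,81/2] z:[19,43] -> hit [67/2,81/2], descend [2, 8]
    N2 x:[34,40] y:[37,81/2] z:[19,26] -> miss, prune
    N8 x:[29,46] y:[67/2,37] z:[38,43] -> miss, prune
  N4 x:[49,67] y:[63/2,85/2] z:[30,56] -> miss, prune
  N5 x:[44,68] y:[49/2,65/2] z:[29,54] -> miss, prune
  N6 x:[28,48] y:[25,34] z:[28,45] -> hit [28,34], descend [1, 9]
    N1 x:[35,48] y:[25,27] z:[34,45] -> miss, prune
    N9 x:[28,37] y:[55/2,34] z:[28,45] -> hit [28,34] leaf, test {P8(miss), P10@t=28}

9 AABB tests over nodes [0, 3, 2, 8, 4, 5, 6, 1, 9]; 1 leaf entered; closest P10.

== RESULT ==
9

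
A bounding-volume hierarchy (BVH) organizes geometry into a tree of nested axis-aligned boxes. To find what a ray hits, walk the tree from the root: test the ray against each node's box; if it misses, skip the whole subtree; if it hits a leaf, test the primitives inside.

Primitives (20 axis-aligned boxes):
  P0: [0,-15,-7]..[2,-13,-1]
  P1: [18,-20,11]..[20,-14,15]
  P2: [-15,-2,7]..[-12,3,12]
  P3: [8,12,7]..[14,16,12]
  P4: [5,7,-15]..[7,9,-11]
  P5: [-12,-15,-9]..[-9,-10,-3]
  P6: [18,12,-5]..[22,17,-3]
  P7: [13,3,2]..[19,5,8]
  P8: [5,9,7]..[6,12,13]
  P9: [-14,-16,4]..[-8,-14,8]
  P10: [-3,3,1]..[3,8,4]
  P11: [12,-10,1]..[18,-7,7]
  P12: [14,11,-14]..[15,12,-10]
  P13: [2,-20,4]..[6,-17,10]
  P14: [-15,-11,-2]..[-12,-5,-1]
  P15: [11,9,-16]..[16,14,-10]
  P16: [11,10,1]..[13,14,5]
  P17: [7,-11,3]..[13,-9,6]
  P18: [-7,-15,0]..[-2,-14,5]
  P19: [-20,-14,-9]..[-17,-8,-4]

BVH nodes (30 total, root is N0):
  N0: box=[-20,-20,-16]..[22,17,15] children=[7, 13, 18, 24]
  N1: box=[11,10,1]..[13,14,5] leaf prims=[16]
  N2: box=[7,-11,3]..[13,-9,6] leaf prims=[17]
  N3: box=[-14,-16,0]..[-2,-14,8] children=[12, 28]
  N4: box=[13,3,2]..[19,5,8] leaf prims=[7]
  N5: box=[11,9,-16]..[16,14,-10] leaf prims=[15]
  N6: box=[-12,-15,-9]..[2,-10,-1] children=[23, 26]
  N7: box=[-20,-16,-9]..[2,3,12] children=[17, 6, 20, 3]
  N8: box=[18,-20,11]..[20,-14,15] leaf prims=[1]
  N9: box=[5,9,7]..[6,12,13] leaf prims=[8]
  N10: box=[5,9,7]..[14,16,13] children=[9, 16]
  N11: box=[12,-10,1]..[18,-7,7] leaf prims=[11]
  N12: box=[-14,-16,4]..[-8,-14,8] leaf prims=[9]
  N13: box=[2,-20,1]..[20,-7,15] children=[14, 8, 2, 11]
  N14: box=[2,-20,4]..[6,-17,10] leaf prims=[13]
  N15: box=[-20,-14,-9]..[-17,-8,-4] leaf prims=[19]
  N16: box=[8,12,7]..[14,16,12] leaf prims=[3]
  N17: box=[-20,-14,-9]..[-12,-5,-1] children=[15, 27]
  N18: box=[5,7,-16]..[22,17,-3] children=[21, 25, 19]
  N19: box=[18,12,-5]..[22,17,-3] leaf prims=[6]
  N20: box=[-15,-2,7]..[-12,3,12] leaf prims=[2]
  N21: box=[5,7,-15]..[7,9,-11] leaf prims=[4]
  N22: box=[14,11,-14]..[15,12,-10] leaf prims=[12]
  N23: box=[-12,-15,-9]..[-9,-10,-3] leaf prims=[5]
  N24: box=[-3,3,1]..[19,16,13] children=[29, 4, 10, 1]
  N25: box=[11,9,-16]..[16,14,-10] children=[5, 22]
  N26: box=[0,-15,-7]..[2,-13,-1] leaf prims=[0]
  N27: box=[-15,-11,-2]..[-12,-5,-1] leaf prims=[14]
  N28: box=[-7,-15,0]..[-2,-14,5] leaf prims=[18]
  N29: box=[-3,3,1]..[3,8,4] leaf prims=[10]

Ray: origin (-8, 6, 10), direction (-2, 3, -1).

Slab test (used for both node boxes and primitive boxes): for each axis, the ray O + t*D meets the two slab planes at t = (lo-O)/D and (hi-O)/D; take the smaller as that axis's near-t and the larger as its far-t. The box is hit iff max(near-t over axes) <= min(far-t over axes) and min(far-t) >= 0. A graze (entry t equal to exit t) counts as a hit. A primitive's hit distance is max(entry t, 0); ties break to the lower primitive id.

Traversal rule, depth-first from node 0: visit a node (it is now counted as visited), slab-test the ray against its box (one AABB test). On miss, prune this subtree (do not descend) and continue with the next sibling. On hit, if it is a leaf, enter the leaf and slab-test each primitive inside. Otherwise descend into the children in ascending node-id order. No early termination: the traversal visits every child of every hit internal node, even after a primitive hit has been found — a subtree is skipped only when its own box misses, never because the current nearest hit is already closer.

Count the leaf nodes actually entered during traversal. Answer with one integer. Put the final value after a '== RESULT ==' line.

Trace the traversal:
N0 x:[-15,6] y:[-26/3,11/3] z:[-5,26] -> hit [-5,11/3], descend [7, 13, 18, 24]
  N7 x:[-5,6] y:[-22/3,-1] z:[-2,19] -> miss, prune
  N13 x:[-14,-5] y:[-26/3,-13/3] z:[-5,9] -> miss, prune
  N18 x:[-15,-13/2] y:[1/3,11/3] z:[13,26] -> miss, prune
  N24 x:[-27/2,-5/2] y:[-1,10/3] z:[-3,9] -> miss, prune

Visited [0, 7, 13, 18, 24]. Tests: 5 box, 0 leaf. Nearest: miss.

== RESULT ==
0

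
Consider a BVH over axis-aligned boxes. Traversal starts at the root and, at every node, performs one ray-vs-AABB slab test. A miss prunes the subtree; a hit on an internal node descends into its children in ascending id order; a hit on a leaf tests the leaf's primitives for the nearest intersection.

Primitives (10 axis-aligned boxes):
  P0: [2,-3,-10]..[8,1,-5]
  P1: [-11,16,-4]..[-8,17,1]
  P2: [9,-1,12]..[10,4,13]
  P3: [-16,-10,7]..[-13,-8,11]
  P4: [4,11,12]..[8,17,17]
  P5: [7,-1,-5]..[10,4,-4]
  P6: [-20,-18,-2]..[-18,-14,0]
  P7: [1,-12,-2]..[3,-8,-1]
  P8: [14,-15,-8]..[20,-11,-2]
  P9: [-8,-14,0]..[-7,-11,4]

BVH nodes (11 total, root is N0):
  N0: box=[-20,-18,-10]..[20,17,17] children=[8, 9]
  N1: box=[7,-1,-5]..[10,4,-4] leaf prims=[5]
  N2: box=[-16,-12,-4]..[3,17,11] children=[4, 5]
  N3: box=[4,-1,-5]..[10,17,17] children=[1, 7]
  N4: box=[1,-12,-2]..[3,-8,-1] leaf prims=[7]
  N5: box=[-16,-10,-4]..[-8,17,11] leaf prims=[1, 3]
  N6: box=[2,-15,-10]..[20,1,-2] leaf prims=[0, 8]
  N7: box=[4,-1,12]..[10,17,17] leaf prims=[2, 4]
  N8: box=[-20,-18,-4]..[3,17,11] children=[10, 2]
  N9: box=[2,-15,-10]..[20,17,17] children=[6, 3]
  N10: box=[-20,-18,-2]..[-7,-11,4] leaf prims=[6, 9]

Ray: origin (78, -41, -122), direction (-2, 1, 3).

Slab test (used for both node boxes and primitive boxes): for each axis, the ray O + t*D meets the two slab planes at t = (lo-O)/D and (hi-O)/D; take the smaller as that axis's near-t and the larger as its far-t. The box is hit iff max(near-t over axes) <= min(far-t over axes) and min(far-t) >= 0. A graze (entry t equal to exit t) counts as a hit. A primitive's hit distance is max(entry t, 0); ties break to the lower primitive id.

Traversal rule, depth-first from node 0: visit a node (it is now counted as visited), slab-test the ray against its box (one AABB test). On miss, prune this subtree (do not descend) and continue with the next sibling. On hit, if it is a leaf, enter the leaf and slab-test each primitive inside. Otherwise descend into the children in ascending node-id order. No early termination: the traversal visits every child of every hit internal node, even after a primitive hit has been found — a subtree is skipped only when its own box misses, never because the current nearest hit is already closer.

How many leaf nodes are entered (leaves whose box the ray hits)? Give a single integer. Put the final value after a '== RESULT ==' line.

Trace the traversal:
N0 x:[29,49] y:[23,58] z:[112/3,139/3] -> hit [112/3,139/3], descend [8, 9]
  N8 x:[75/2,49] y:[23,58] z:[118/3,133/3] -> hit [118/3,133/3], descend [2, 10]
    N2 x:[75/2,47] y:[29,58] z:[118/3,133/3] -> hit [118/3,133/3], descend [4, 5]
      N4 x:[75/2,77/2] y:[29,33] z:[40,121/3] -> miss, prune
      N5 x:[43,47] y:[31,58] z:[118/3,133/3] -> hit [43,133/3] leaf, test {P1(miss), P3(miss)}
    N10 x:[85/2,49] y:[23,30] z:[40,42] -> miss, prune
  N9 x:[29,38] y:[26,58] z:[112/3,139/3] -> hit [112/3,38], descend [3, 6]
    N3 x:[34,37] y:[40,58] z:[39,139/3] -> miss, prune
    N6 x:[29,38] y:[26,42] z:[112/3,40] -> hit [112/3,38] leaf, test {P0@t=38, P8(miss)}

Summary -> nodes [0, 8, 2, 4, 5, 10, 9, 3, 6]; box-tests=9; leaf-entries=2; first=P0

== RESULT ==
2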